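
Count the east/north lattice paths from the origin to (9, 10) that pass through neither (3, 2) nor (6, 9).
Number of paths = 47128

Inclusion–exclusion. Total paths: C(19, 9) = 92378. Through P₁: C(5, 3)·C(14, 6) = 30030. Through P₂: C(15, 6)·C(4, 3) = 20020. Since P₁ is strictly southwest of P₂, a monotone path through both must visit P₁ then P₂; paths through both = C(5, 3)·C(10, 3)·C(4, 3) = 4800. Avoid both = 92378 − 30030 − 20020 + 4800 = 47128.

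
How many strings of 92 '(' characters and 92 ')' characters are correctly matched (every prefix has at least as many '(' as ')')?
C_92 = 15487357822491889407128326963778343232013931127835600

These balanced parentheses are counted by the Catalan number C_n = (1/(n + 1)) · C(2n, n). For n = 92: C_92 = (1/93) · C(184, 92) = 1440324277491745714862934407631385920577295594888710800/93 = 15487357822491889407128326963778343232013931127835600.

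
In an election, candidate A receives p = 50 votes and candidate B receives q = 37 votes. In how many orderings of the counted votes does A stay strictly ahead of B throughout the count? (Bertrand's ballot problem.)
Strict-lead orderings = 752372573724182846706102

Total orderings of the 87 votes with 50 for A: C(87, 50) = 5035108762615685204879298. By the Bertrand ballot formula (Cycle Lemma / reflection principle), the number of orderings in which A is strictly ahead of B throughout is (p − q)/(p + q) · C(p + q, p) = (50 − 37)/(50 + 37) · 5035108762615685204879298 = 752372573724182846706102.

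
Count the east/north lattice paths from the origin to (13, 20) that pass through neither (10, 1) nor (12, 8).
Number of paths = 571517038

Inclusion–exclusion. Total paths: C(33, 13) = 573166440. Through P₁: C(11, 10)·C(22, 3) = 16940. Through P₂: C(20, 12)·C(13, 1) = 1637610. Since P₁ is strictly southwest of P₂, a monotone path through both must visit P₁ then P₂; paths through both = C(11, 10)·C(9, 2)·C(13, 1) = 5148. Avoid both = 573166440 − 16940 − 1637610 + 5148 = 571517038.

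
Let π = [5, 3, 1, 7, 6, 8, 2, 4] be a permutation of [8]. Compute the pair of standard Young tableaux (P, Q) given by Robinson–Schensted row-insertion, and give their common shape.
P = [1, 2, 4] / [3, 6, 8] / [5, 7];  Q = [1, 4, 6] / [2, 5, 8] / [3, 7];  common shape = (3, 3, 2)

Row-insert the values π_1, π_2, … into P one at a time, bumping the leftmost entry strictly greater than the inserted value down to the next row. The recording tableau Q records, in position (i, j), the step at which that cell was added to P.
  Insert 5 (step 1): P = [5];  Q = [1]
  Insert 3 (step 2): P = [3] / [5];  Q = [1] / [2]
  Insert 1 (step 3): P = [1] / [3] / [5];  Q = [1] / [2] / [3]
  Insert 7 (step 4): P = [1, 7] / [3] / [5];  Q = [1, 4] / [2] / [3]
  Insert 6 (step 5): P = [1, 6] / [3, 7] / [5];  Q = [1, 4] / [2, 5] / [3]
  Insert 8 (step 6): P = [1, 6, 8] / [3, 7] / [5];  Q = [1, 4, 6] / [2, 5] / [3]
  Insert 2 (step 7): P = [1, 2, 8] / [3, 6] / [5, 7];  Q = [1, 4, 6] / [2, 5] / [3, 7]
  Insert 4 (step 8): P = [1, 2, 4] / [3, 6, 8] / [5, 7];  Q = [1, 4, 6] / [2, 5, 8] / [3, 7]
Final shape: (3, 3, 2).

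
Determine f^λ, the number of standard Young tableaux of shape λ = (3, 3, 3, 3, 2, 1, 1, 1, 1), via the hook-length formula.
# SYT of shape (3, 3, 3, 3, 2, 1, 1, 1, 1) = 649740

Hook-length formula: f^λ = n! / Π hook(c), product over all cells c of the Young diagram. For λ = (3, 3, 3, 3, 2, 1, 1, 1, 1), n = 18 boxes. Hook lengths by row (left-to-right, top-to-bottom): [11, 6, 4]; [10, 5, 3]; [9, 4, 2]; [8, 3, 1]; [6, 1]; [4]; [3]; [2]; [1]. Product of hooks = 9853747200. So f^λ = 18! / 9853747200 = 6402373705728000 / 9853747200 = 649740.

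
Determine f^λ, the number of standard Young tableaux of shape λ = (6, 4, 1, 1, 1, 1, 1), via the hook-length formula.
# SYT of shape (6, 4, 1, 1, 1, 1, 1) = 70070

Hook-length formula: f^λ = n! / Π hook(c), product over all cells c of the Young diagram. For λ = (6, 4, 1, 1, 1, 1, 1), n = 15 boxes. Hook lengths by row (left-to-right, top-to-bottom): [12, 6, 5, 4, 2, 1]; [9, 3, 2, 1]; [5]; [4]; [3]; [2]; [1]. Product of hooks = 18662400. So f^λ = 15! / 18662400 = 1307674368000 / 18662400 = 70070.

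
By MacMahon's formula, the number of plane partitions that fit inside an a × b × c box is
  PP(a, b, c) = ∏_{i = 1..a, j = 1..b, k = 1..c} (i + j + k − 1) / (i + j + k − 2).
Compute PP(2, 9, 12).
PP(2, 9, 12) = 14620666060

Evaluate the triple product over i = 1..2, j = 1..9, k = 1..12. The factors are (2/1) · (3/2) · (4/3) · (5/4) · (6/5) · (7/6) · (8/7) · (9/8) · … (216 factors total). The numerators and denominators telescope so the product is an integer; carrying out the multiplication exactly gives PP(2, 9, 12) = 14620666060.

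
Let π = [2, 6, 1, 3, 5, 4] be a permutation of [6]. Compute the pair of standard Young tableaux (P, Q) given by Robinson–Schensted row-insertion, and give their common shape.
P = [1, 3, 4] / [2, 5] / [6];  Q = [1, 2, 5] / [3, 4] / [6];  common shape = (3, 2, 1)

Row-insert the values π_1, π_2, … into P one at a time, bumping the leftmost entry strictly greater than the inserted value down to the next row. The recording tableau Q records, in position (i, j), the step at which that cell was added to P.
  Insert 2 (step 1): P = [2];  Q = [1]
  Insert 6 (step 2): P = [2, 6];  Q = [1, 2]
  Insert 1 (step 3): P = [1, 6] / [2];  Q = [1, 2] / [3]
  Insert 3 (step 4): P = [1, 3] / [2, 6];  Q = [1, 2] / [3, 4]
  Insert 5 (step 5): P = [1, 3, 5] / [2, 6];  Q = [1, 2, 5] / [3, 4]
  Insert 4 (step 6): P = [1, 3, 4] / [2, 5] / [6];  Q = [1, 2, 5] / [3, 4] / [6]
Final shape: (3, 2, 1).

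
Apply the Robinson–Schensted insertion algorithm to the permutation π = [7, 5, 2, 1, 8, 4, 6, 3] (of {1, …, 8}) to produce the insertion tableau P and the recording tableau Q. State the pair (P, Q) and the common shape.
P = [1, 3, 6] / [2, 4] / [5, 8] / [7];  Q = [1, 5, 7] / [2, 6] / [3, 8] / [4];  common shape = (3, 2, 2, 1)

Row-insert the values π_1, π_2, … into P one at a time, bumping the leftmost entry strictly greater than the inserted value down to the next row. The recording tableau Q records, in position (i, j), the step at which that cell was added to P.
  Insert 7 (step 1): P = [7];  Q = [1]
  Insert 5 (step 2): P = [5] / [7];  Q = [1] / [2]
  Insert 2 (step 3): P = [2] / [5] / [7];  Q = [1] / [2] / [3]
  Insert 1 (step 4): P = [1] / [2] / [5] / [7];  Q = [1] / [2] / [3] / [4]
  Insert 8 (step 5): P = [1, 8] / [2] / [5] / [7];  Q = [1, 5] / [2] / [3] / [4]
  Insert 4 (step 6): P = [1, 4] / [2, 8] / [5] / [7];  Q = [1, 5] / [2, 6] / [3] / [4]
  Insert 6 (step 7): P = [1, 4, 6] / [2, 8] / [5] / [7];  Q = [1, 5, 7] / [2, 6] / [3] / [4]
  Insert 3 (step 8): P = [1, 3, 6] / [2, 4] / [5, 8] / [7];  Q = [1, 5, 7] / [2, 6] / [3, 8] / [4]
Final shape: (3, 2, 2, 1).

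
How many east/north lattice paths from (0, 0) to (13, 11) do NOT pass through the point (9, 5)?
Number of paths = 2075724

Total paths from (0, 0) to (13, 11): C(24, 13) = 2496144. Paths through (9, 5): (paths (0, 0) → (9, 5)) × (paths (9, 5) → (13, 11)) = C(14, 9) · C(10, 4) = 2002 · 210 = 420420. Avoidance count = 2496144 − 420420 = 2075724.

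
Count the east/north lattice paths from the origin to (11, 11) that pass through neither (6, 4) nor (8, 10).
Number of paths = 387600

Inclusion–exclusion. Total paths: C(22, 11) = 705432. Through P₁: C(10, 6)·C(12, 5) = 166320. Through P₂: C(18, 8)·C(4, 3) = 175032. Since P₁ is strictly southwest of P₂, a monotone path through both must visit P₁ then P₂; paths through both = C(10, 6)·C(8, 2)·C(4, 3) = 23520. Avoid both = 705432 − 166320 − 175032 + 23520 = 387600.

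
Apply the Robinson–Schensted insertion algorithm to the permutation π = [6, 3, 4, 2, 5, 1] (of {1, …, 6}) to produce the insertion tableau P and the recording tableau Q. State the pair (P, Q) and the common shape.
P = [1, 4, 5] / [2] / [3] / [6];  Q = [1, 3, 5] / [2] / [4] / [6];  common shape = (3, 1, 1, 1)

Row-insert the values π_1, π_2, … into P one at a time, bumping the leftmost entry strictly greater than the inserted value down to the next row. The recording tableau Q records, in position (i, j), the step at which that cell was added to P.
  Insert 6 (step 1): P = [6];  Q = [1]
  Insert 3 (step 2): P = [3] / [6];  Q = [1] / [2]
  Insert 4 (step 3): P = [3, 4] / [6];  Q = [1, 3] / [2]
  Insert 2 (step 4): P = [2, 4] / [3] / [6];  Q = [1, 3] / [2] / [4]
  Insert 5 (step 5): P = [2, 4, 5] / [3] / [6];  Q = [1, 3, 5] / [2] / [4]
  Insert 1 (step 6): P = [1, 4, 5] / [2] / [3] / [6];  Q = [1, 3, 5] / [2] / [4] / [6]
Final shape: (3, 1, 1, 1).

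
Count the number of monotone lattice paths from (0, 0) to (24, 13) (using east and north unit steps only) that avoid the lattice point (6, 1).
Number of paths = 2957014725

Total paths from (0, 0) to (24, 13): C(37, 24) = 3562467300. Paths through (6, 1): (paths (0, 0) → (6, 1)) × (paths (6, 1) → (24, 13)) = C(7, 6) · C(30, 18) = 7 · 86493225 = 605452575. Avoidance count = 3562467300 − 605452575 = 2957014725.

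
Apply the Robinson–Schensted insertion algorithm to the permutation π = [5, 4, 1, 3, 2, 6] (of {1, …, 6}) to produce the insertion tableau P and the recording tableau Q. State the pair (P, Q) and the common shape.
P = [1, 2, 6] / [3] / [4] / [5];  Q = [1, 4, 6] / [2] / [3] / [5];  common shape = (3, 1, 1, 1)

Row-insert the values π_1, π_2, … into P one at a time, bumping the leftmost entry strictly greater than the inserted value down to the next row. The recording tableau Q records, in position (i, j), the step at which that cell was added to P.
  Insert 5 (step 1): P = [5];  Q = [1]
  Insert 4 (step 2): P = [4] / [5];  Q = [1] / [2]
  Insert 1 (step 3): P = [1] / [4] / [5];  Q = [1] / [2] / [3]
  Insert 3 (step 4): P = [1, 3] / [4] / [5];  Q = [1, 4] / [2] / [3]
  Insert 2 (step 5): P = [1, 2] / [3] / [4] / [5];  Q = [1, 4] / [2] / [3] / [5]
  Insert 6 (step 6): P = [1, 2, 6] / [3] / [4] / [5];  Q = [1, 4, 6] / [2] / [3] / [5]
Final shape: (3, 1, 1, 1).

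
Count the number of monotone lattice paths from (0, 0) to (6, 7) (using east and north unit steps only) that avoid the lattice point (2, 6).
Number of paths = 1576

Total paths from (0, 0) to (6, 7): C(13, 6) = 1716. Paths through (2, 6): (paths (0, 0) → (2, 6)) × (paths (2, 6) → (6, 7)) = C(8, 2) · C(5, 4) = 28 · 5 = 140. Avoidance count = 1716 − 140 = 1576.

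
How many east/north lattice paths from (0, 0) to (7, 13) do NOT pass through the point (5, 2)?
Number of paths = 75882

Total paths from (0, 0) to (7, 13): C(20, 7) = 77520. Paths through (5, 2): (paths (0, 0) → (5, 2)) × (paths (5, 2) → (7, 13)) = C(7, 5) · C(13, 2) = 21 · 78 = 1638. Avoidance count = 77520 − 1638 = 75882.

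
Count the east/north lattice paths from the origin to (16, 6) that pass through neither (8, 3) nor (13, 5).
Number of paths = 26976

Inclusion–exclusion. Total paths: C(22, 16) = 74613. Through P₁: C(11, 8)·C(11, 8) = 27225. Through P₂: C(18, 13)·C(4, 3) = 34272. Since P₁ is strictly southwest of P₂, a monotone path through both must visit P₁ then P₂; paths through both = C(11, 8)·C(7, 5)·C(4, 3) = 13860. Avoid both = 74613 − 27225 − 34272 + 13860 = 26976.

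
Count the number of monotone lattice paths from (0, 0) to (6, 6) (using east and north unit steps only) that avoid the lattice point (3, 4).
Number of paths = 574

Total paths from (0, 0) to (6, 6): C(12, 6) = 924. Paths through (3, 4): (paths (0, 0) → (3, 4)) × (paths (3, 4) → (6, 6)) = C(7, 3) · C(5, 3) = 35 · 10 = 350. Avoidance count = 924 − 350 = 574.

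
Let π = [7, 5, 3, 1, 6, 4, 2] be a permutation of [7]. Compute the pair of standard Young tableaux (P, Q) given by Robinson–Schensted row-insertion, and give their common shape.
P = [1, 2] / [3, 4] / [5, 6] / [7];  Q = [1, 5] / [2, 6] / [3, 7] / [4];  common shape = (2, 2, 2, 1)

Row-insert the values π_1, π_2, … into P one at a time, bumping the leftmost entry strictly greater than the inserted value down to the next row. The recording tableau Q records, in position (i, j), the step at which that cell was added to P.
  Insert 7 (step 1): P = [7];  Q = [1]
  Insert 5 (step 2): P = [5] / [7];  Q = [1] / [2]
  Insert 3 (step 3): P = [3] / [5] / [7];  Q = [1] / [2] / [3]
  Insert 1 (step 4): P = [1] / [3] / [5] / [7];  Q = [1] / [2] / [3] / [4]
  Insert 6 (step 5): P = [1, 6] / [3] / [5] / [7];  Q = [1, 5] / [2] / [3] / [4]
  Insert 4 (step 6): P = [1, 4] / [3, 6] / [5] / [7];  Q = [1, 5] / [2, 6] / [3] / [4]
  Insert 2 (step 7): P = [1, 2] / [3, 4] / [5, 6] / [7];  Q = [1, 5] / [2, 6] / [3, 7] / [4]
Final shape: (2, 2, 2, 1).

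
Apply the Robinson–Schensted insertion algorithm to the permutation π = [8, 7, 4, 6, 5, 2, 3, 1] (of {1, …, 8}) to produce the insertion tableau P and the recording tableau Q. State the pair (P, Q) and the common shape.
P = [1, 3] / [2, 5] / [4] / [6] / [7] / [8];  Q = [1, 4] / [2, 7] / [3] / [5] / [6] / [8];  common shape = (2, 2, 1, 1, 1, 1)

Row-insert the values π_1, π_2, … into P one at a time, bumping the leftmost entry strictly greater than the inserted value down to the next row. The recording tableau Q records, in position (i, j), the step at which that cell was added to P.
  Insert 8 (step 1): P = [8];  Q = [1]
  Insert 7 (step 2): P = [7] / [8];  Q = [1] / [2]
  Insert 4 (step 3): P = [4] / [7] / [8];  Q = [1] / [2] / [3]
  Insert 6 (step 4): P = [4, 6] / [7] / [8];  Q = [1, 4] / [2] / [3]
  Insert 5 (step 5): P = [4, 5] / [6] / [7] / [8];  Q = [1, 4] / [2] / [3] / [5]
  Insert 2 (step 6): P = [2, 5] / [4] / [6] / [7] / [8];  Q = [1, 4] / [2] / [3] / [5] / [6]
  Insert 3 (step 7): P = [2, 3] / [4, 5] / [6] / [7] / [8];  Q = [1, 4] / [2, 7] / [3] / [5] / [6]
  Insert 1 (step 8): P = [1, 3] / [2, 5] / [4] / [6] / [7] / [8];  Q = [1, 4] / [2, 7] / [3] / [5] / [6] / [8]
Final shape: (2, 2, 1, 1, 1, 1).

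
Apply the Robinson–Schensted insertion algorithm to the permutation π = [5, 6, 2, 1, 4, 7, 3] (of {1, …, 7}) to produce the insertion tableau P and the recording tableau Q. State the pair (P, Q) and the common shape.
P = [1, 3, 7] / [2, 4] / [5, 6];  Q = [1, 2, 6] / [3, 5] / [4, 7];  common shape = (3, 2, 2)

Row-insert the values π_1, π_2, … into P one at a time, bumping the leftmost entry strictly greater than the inserted value down to the next row. The recording tableau Q records, in position (i, j), the step at which that cell was added to P.
  Insert 5 (step 1): P = [5];  Q = [1]
  Insert 6 (step 2): P = [5, 6];  Q = [1, 2]
  Insert 2 (step 3): P = [2, 6] / [5];  Q = [1, 2] / [3]
  Insert 1 (step 4): P = [1, 6] / [2] / [5];  Q = [1, 2] / [3] / [4]
  Insert 4 (step 5): P = [1, 4] / [2, 6] / [5];  Q = [1, 2] / [3, 5] / [4]
  Insert 7 (step 6): P = [1, 4, 7] / [2, 6] / [5];  Q = [1, 2, 6] / [3, 5] / [4]
  Insert 3 (step 7): P = [1, 3, 7] / [2, 4] / [5, 6];  Q = [1, 2, 6] / [3, 5] / [4, 7]
Final shape: (3, 2, 2).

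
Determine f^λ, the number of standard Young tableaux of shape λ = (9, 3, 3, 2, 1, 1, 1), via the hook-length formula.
# SYT of shape (9, 3, 3, 2, 1, 1, 1) = 56434560

Hook-length formula: f^λ = n! / Π hook(c), product over all cells c of the Young diagram. For λ = (9, 3, 3, 2, 1, 1, 1), n = 20 boxes. Hook lengths by row (left-to-right, top-to-bottom): [15, 11, 9, 6, 5, 4, 3, 2, 1]; [8, 4, 2]; [7, 3, 1]; [5, 1]; [3]; [2]; [1]. Product of hooks = 43110144000. So f^λ = 20! / 43110144000 = 2432902008176640000 / 43110144000 = 56434560.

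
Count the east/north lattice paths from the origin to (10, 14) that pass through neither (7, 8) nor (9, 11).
Number of paths = 1006276

Inclusion–exclusion. Total paths: C(24, 10) = 1961256. Through P₁: C(15, 7)·C(9, 3) = 540540. Through P₂: C(20, 9)·C(4, 1) = 671840. Since P₁ is strictly southwest of P₂, a monotone path through both must visit P₁ then P₂; paths through both = C(15, 7)·C(5, 2)·C(4, 1) = 257400. Avoid both = 1961256 − 540540 − 671840 + 257400 = 1006276.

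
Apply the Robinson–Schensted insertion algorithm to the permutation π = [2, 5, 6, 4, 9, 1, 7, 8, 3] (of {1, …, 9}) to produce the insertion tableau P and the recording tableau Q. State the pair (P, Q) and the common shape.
P = [1, 3, 6, 7, 8] / [2, 4] / [5, 9];  Q = [1, 2, 3, 5, 8] / [4, 7] / [6, 9];  common shape = (5, 2, 2)

Row-insert the values π_1, π_2, … into P one at a time, bumping the leftmost entry strictly greater than the inserted value down to the next row. The recording tableau Q records, in position (i, j), the step at which that cell was added to P.
  Insert 2 (step 1): P = [2];  Q = [1]
  Insert 5 (step 2): P = [2, 5];  Q = [1, 2]
  Insert 6 (step 3): P = [2, 5, 6];  Q = [1, 2, 3]
  Insert 4 (step 4): P = [2, 4, 6] / [5];  Q = [1, 2, 3] / [4]
  Insert 9 (step 5): P = [2, 4, 6, 9] / [5];  Q = [1, 2, 3, 5] / [4]
  Insert 1 (step 6): P = [1, 4, 6, 9] / [2] / [5];  Q = [1, 2, 3, 5] / [4] / [6]
  Insert 7 (step 7): P = [1, 4, 6, 7] / [2, 9] / [5];  Q = [1, 2, 3, 5] / [4, 7] / [6]
  Insert 8 (step 8): P = [1, 4, 6, 7, 8] / [2, 9] / [5];  Q = [1, 2, 3, 5, 8] / [4, 7] / [6]
  Insert 3 (step 9): P = [1, 3, 6, 7, 8] / [2, 4] / [5, 9];  Q = [1, 2, 3, 5, 8] / [4, 7] / [6, 9]
Final shape: (5, 2, 2).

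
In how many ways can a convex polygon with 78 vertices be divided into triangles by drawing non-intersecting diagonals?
C_76 = 4790408930363303911328386208394864461024520

These polygon triangulations are counted by the Catalan number C_n = (1/(n + 1)) · C(2n, n). For n = 76: C_76 = (1/77) · C(152, 76) = 368861487637974401172285738046404563498888040/77 = 4790408930363303911328386208394864461024520.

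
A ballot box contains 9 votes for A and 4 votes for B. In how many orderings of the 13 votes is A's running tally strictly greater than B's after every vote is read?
Strict-lead orderings = 275

Total orderings of the 13 votes with 9 for A: C(13, 9) = 715. By the Bertrand ballot formula (Cycle Lemma / reflection principle), the number of orderings in which A is strictly ahead of B throughout is (p − q)/(p + q) · C(p + q, p) = (9 − 4)/(9 + 4) · 715 = 275.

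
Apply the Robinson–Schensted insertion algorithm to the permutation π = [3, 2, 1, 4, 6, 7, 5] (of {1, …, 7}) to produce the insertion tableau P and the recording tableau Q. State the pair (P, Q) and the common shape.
P = [1, 4, 5, 7] / [2, 6] / [3];  Q = [1, 4, 5, 6] / [2, 7] / [3];  common shape = (4, 2, 1)

Row-insert the values π_1, π_2, … into P one at a time, bumping the leftmost entry strictly greater than the inserted value down to the next row. The recording tableau Q records, in position (i, j), the step at which that cell was added to P.
  Insert 3 (step 1): P = [3];  Q = [1]
  Insert 2 (step 2): P = [2] / [3];  Q = [1] / [2]
  Insert 1 (step 3): P = [1] / [2] / [3];  Q = [1] / [2] / [3]
  Insert 4 (step 4): P = [1, 4] / [2] / [3];  Q = [1, 4] / [2] / [3]
  Insert 6 (step 5): P = [1, 4, 6] / [2] / [3];  Q = [1, 4, 5] / [2] / [3]
  Insert 7 (step 6): P = [1, 4, 6, 7] / [2] / [3];  Q = [1, 4, 5, 6] / [2] / [3]
  Insert 5 (step 7): P = [1, 4, 5, 7] / [2, 6] / [3];  Q = [1, 4, 5, 6] / [2, 7] / [3]
Final shape: (4, 2, 1).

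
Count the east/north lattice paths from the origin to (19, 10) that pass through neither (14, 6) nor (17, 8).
Number of paths = 10982400

Inclusion–exclusion. Total paths: C(29, 19) = 20030010. Through P₁: C(20, 14)·C(9, 5) = 4883760. Through P₂: C(25, 17)·C(4, 2) = 6489450. Since P₁ is strictly southwest of P₂, a monotone path through both must visit P₁ then P₂; paths through both = C(20, 14)·C(5, 3)·C(4, 2) = 2325600. Avoid both = 20030010 − 4883760 − 6489450 + 2325600 = 10982400.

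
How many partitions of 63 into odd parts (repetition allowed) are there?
p_odd(63) = 14848

Enumerate partitions using only odd parts via the recurrence o(n, m) = o(n, m−2) + o(n−m, m) over odd m, starting from the largest odd part ≤ n. This gives p_odd(63) = 14848. (Euler's theorem: equals the count of distinct-part partitions.)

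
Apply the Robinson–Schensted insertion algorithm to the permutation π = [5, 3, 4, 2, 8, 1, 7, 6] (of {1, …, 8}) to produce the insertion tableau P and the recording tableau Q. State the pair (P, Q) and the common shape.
P = [1, 4, 6] / [2, 7] / [3, 8] / [5];  Q = [1, 3, 5] / [2, 7] / [4, 8] / [6];  common shape = (3, 2, 2, 1)

Row-insert the values π_1, π_2, … into P one at a time, bumping the leftmost entry strictly greater than the inserted value down to the next row. The recording tableau Q records, in position (i, j), the step at which that cell was added to P.
  Insert 5 (step 1): P = [5];  Q = [1]
  Insert 3 (step 2): P = [3] / [5];  Q = [1] / [2]
  Insert 4 (step 3): P = [3, 4] / [5];  Q = [1, 3] / [2]
  Insert 2 (step 4): P = [2, 4] / [3] / [5];  Q = [1, 3] / [2] / [4]
  Insert 8 (step 5): P = [2, 4, 8] / [3] / [5];  Q = [1, 3, 5] / [2] / [4]
  Insert 1 (step 6): P = [1, 4, 8] / [2] / [3] / [5];  Q = [1, 3, 5] / [2] / [4] / [6]
  Insert 7 (step 7): P = [1, 4, 7] / [2, 8] / [3] / [5];  Q = [1, 3, 5] / [2, 7] / [4] / [6]
  Insert 6 (step 8): P = [1, 4, 6] / [2, 7] / [3, 8] / [5];  Q = [1, 3, 5] / [2, 7] / [4, 8] / [6]
Final shape: (3, 2, 2, 1).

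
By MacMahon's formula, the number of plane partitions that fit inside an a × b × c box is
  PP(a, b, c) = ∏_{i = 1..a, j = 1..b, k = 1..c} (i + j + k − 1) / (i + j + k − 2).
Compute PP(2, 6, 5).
PP(2, 6, 5) = 60984

Evaluate the triple product over i = 1..2, j = 1..6, k = 1..5. The factors are (2/1) · (3/2) · (4/3) · (5/4) · (6/5) · (3/2) · (4/3) · (5/4) · … (60 factors total). The numerators and denominators telescope so the product is an integer; carrying out the multiplication exactly gives PP(2, 6, 5) = 60984.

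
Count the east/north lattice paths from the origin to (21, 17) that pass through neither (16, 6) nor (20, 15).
Number of paths = 18871449201

Inclusion–exclusion. Total paths: C(38, 21) = 28781143380. Through P₁: C(22, 16)·C(16, 5) = 325909584. Through P₂: C(35, 20)·C(3, 1) = 9743829480. Since P₁ is strictly southwest of P₂, a monotone path through both must visit P₁ then P₂; paths through both = C(22, 16)·C(13, 4)·C(3, 1) = 160044885. Avoid both = 28781143380 − 325909584 − 9743829480 + 160044885 = 18871449201.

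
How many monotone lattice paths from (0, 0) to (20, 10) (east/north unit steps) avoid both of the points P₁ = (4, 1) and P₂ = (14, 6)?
Number of paths = 14843690

Inclusion–exclusion. Total paths: C(30, 20) = 30045015. Through P₁: C(5, 4)·C(25, 16) = 10214875. Through P₂: C(20, 14)·C(10, 6) = 8139600. Since P₁ is strictly southwest of P₂, a monotone path through both must visit P₁ then P₂; paths through both = C(5, 4)·C(15, 10)·C(10, 6) = 3153150. Avoid both = 30045015 − 10214875 − 8139600 + 3153150 = 14843690.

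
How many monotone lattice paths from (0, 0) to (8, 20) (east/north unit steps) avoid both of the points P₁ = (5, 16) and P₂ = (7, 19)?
Number of paths = 1487270

Inclusion–exclusion. Total paths: C(28, 8) = 3108105. Through P₁: C(21, 5)·C(7, 3) = 712215. Through P₂: C(26, 7)·C(2, 1) = 1315600. Since P₁ is strictly southwest of P₂, a monotone path through both must visit P₁ then P₂; paths through both = C(21, 5)·C(5, 2)·C(2, 1) = 406980. Avoid both = 3108105 − 712215 − 1315600 + 406980 = 1487270.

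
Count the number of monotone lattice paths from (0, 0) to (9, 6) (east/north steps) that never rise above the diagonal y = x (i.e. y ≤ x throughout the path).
Number of paths = 2002

By the reflection principle (André's argument), the number of monotone paths to (9, 6) with n ≤ m that never go above y = x is C(15, 9) − C(15, 10) = 5005 − 3003 = 2002.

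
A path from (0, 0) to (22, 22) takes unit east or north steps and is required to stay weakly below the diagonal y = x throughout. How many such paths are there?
Number of paths = 91482563640

By the reflection principle (André's argument), the number of monotone paths to (22, 22) with n ≤ m that never go above y = x is C(44, 22) − C(44, 23) = 2104098963720 − 2012616400080 = 91482563640.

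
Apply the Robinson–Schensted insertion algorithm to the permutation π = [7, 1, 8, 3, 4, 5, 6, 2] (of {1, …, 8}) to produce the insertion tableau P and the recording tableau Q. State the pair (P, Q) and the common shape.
P = [1, 2, 4, 5, 6] / [3, 8] / [7];  Q = [1, 3, 5, 6, 7] / [2, 4] / [8];  common shape = (5, 2, 1)

Row-insert the values π_1, π_2, … into P one at a time, bumping the leftmost entry strictly greater than the inserted value down to the next row. The recording tableau Q records, in position (i, j), the step at which that cell was added to P.
  Insert 7 (step 1): P = [7];  Q = [1]
  Insert 1 (step 2): P = [1] / [7];  Q = [1] / [2]
  Insert 8 (step 3): P = [1, 8] / [7];  Q = [1, 3] / [2]
  Insert 3 (step 4): P = [1, 3] / [7, 8];  Q = [1, 3] / [2, 4]
  Insert 4 (step 5): P = [1, 3, 4] / [7, 8];  Q = [1, 3, 5] / [2, 4]
  Insert 5 (step 6): P = [1, 3, 4, 5] / [7, 8];  Q = [1, 3, 5, 6] / [2, 4]
  Insert 6 (step 7): P = [1, 3, 4, 5, 6] / [7, 8];  Q = [1, 3, 5, 6, 7] / [2, 4]
  Insert 2 (step 8): P = [1, 2, 4, 5, 6] / [3, 8] / [7];  Q = [1, 3, 5, 6, 7] / [2, 4] / [8]
Final shape: (5, 2, 1).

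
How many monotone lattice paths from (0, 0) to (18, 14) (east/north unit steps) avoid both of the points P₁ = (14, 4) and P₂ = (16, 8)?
Number of paths = 449064552

Inclusion–exclusion. Total paths: C(32, 18) = 471435600. Through P₁: C(18, 14)·C(14, 4) = 3063060. Through P₂: C(24, 16)·C(8, 2) = 20593188. Since P₁ is strictly southwest of P₂, a monotone path through both must visit P₁ then P₂; paths through both = C(18, 14)·C(6, 2)·C(8, 2) = 1285200. Avoid both = 471435600 − 3063060 − 20593188 + 1285200 = 449064552.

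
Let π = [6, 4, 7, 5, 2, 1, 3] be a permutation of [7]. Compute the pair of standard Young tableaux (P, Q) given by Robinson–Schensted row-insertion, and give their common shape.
P = [1, 3] / [2, 5] / [4, 7] / [6];  Q = [1, 3] / [2, 4] / [5, 7] / [6];  common shape = (2, 2, 2, 1)

Row-insert the values π_1, π_2, … into P one at a time, bumping the leftmost entry strictly greater than the inserted value down to the next row. The recording tableau Q records, in position (i, j), the step at which that cell was added to P.
  Insert 6 (step 1): P = [6];  Q = [1]
  Insert 4 (step 2): P = [4] / [6];  Q = [1] / [2]
  Insert 7 (step 3): P = [4, 7] / [6];  Q = [1, 3] / [2]
  Insert 5 (step 4): P = [4, 5] / [6, 7];  Q = [1, 3] / [2, 4]
  Insert 2 (step 5): P = [2, 5] / [4, 7] / [6];  Q = [1, 3] / [2, 4] / [5]
  Insert 1 (step 6): P = [1, 5] / [2, 7] / [4] / [6];  Q = [1, 3] / [2, 4] / [5] / [6]
  Insert 3 (step 7): P = [1, 3] / [2, 5] / [4, 7] / [6];  Q = [1, 3] / [2, 4] / [5, 7] / [6]
Final shape: (2, 2, 2, 1).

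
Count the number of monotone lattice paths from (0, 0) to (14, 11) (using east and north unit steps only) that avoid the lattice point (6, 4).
Number of paths = 3106050

Total paths from (0, 0) to (14, 11): C(25, 14) = 4457400. Paths through (6, 4): (paths (0, 0) → (6, 4)) × (paths (6, 4) → (14, 11)) = C(10, 6) · C(15, 8) = 210 · 6435 = 1351350. Avoidance count = 4457400 − 1351350 = 3106050.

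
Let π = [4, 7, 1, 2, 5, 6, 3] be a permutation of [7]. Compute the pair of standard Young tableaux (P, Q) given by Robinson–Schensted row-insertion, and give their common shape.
P = [1, 2, 3, 6] / [4, 5] / [7];  Q = [1, 2, 5, 6] / [3, 4] / [7];  common shape = (4, 2, 1)

Row-insert the values π_1, π_2, … into P one at a time, bumping the leftmost entry strictly greater than the inserted value down to the next row. The recording tableau Q records, in position (i, j), the step at which that cell was added to P.
  Insert 4 (step 1): P = [4];  Q = [1]
  Insert 7 (step 2): P = [4, 7];  Q = [1, 2]
  Insert 1 (step 3): P = [1, 7] / [4];  Q = [1, 2] / [3]
  Insert 2 (step 4): P = [1, 2] / [4, 7];  Q = [1, 2] / [3, 4]
  Insert 5 (step 5): P = [1, 2, 5] / [4, 7];  Q = [1, 2, 5] / [3, 4]
  Insert 6 (step 6): P = [1, 2, 5, 6] / [4, 7];  Q = [1, 2, 5, 6] / [3, 4]
  Insert 3 (step 7): P = [1, 2, 3, 6] / [4, 5] / [7];  Q = [1, 2, 5, 6] / [3, 4] / [7]
Final shape: (4, 2, 1).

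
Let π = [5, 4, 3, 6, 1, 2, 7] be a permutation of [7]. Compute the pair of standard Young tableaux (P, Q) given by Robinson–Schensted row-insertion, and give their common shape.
P = [1, 2, 7] / [3, 6] / [4] / [5];  Q = [1, 4, 7] / [2, 6] / [3] / [5];  common shape = (3, 2, 1, 1)

Row-insert the values π_1, π_2, … into P one at a time, bumping the leftmost entry strictly greater than the inserted value down to the next row. The recording tableau Q records, in position (i, j), the step at which that cell was added to P.
  Insert 5 (step 1): P = [5];  Q = [1]
  Insert 4 (step 2): P = [4] / [5];  Q = [1] / [2]
  Insert 3 (step 3): P = [3] / [4] / [5];  Q = [1] / [2] / [3]
  Insert 6 (step 4): P = [3, 6] / [4] / [5];  Q = [1, 4] / [2] / [3]
  Insert 1 (step 5): P = [1, 6] / [3] / [4] / [5];  Q = [1, 4] / [2] / [3] / [5]
  Insert 2 (step 6): P = [1, 2] / [3, 6] / [4] / [5];  Q = [1, 4] / [2, 6] / [3] / [5]
  Insert 7 (step 7): P = [1, 2, 7] / [3, 6] / [4] / [5];  Q = [1, 4, 7] / [2, 6] / [3] / [5]
Final shape: (3, 2, 1, 1).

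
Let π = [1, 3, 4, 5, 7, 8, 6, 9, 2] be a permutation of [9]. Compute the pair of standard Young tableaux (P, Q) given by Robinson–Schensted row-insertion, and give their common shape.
P = [1, 2, 4, 5, 6, 8, 9] / [3] / [7];  Q = [1, 2, 3, 4, 5, 6, 8] / [7] / [9];  common shape = (7, 1, 1)

Row-insert the values π_1, π_2, … into P one at a time, bumping the leftmost entry strictly greater than the inserted value down to the next row. The recording tableau Q records, in position (i, j), the step at which that cell was added to P.
  Insert 1 (step 1): P = [1];  Q = [1]
  Insert 3 (step 2): P = [1, 3];  Q = [1, 2]
  Insert 4 (step 3): P = [1, 3, 4];  Q = [1, 2, 3]
  Insert 5 (step 4): P = [1, 3, 4, 5];  Q = [1, 2, 3, 4]
  Insert 7 (step 5): P = [1, 3, 4, 5, 7];  Q = [1, 2, 3, 4, 5]
  Insert 8 (step 6): P = [1, 3, 4, 5, 7, 8];  Q = [1, 2, 3, 4, 5, 6]
  Insert 6 (step 7): P = [1, 3, 4, 5, 6, 8] / [7];  Q = [1, 2, 3, 4, 5, 6] / [7]
  Insert 9 (step 8): P = [1, 3, 4, 5, 6, 8, 9] / [7];  Q = [1, 2, 3, 4, 5, 6, 8] / [7]
  Insert 2 (step 9): P = [1, 2, 4, 5, 6, 8, 9] / [3] / [7];  Q = [1, 2, 3, 4, 5, 6, 8] / [7] / [9]
Final shape: (7, 1, 1).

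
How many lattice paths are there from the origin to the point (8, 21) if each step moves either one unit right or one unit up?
Number of paths = 4292145

A monotone lattice path from (0, 0) to (8, 21) consists of 8 east steps and 21 north steps in some order, so it is determined by which 8 of the 29 steps are east. The count is C(29, 8) = 4292145.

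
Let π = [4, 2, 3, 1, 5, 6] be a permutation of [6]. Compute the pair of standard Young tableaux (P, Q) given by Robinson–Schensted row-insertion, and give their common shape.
P = [1, 3, 5, 6] / [2] / [4];  Q = [1, 3, 5, 6] / [2] / [4];  common shape = (4, 1, 1)

Row-insert the values π_1, π_2, … into P one at a time, bumping the leftmost entry strictly greater than the inserted value down to the next row. The recording tableau Q records, in position (i, j), the step at which that cell was added to P.
  Insert 4 (step 1): P = [4];  Q = [1]
  Insert 2 (step 2): P = [2] / [4];  Q = [1] / [2]
  Insert 3 (step 3): P = [2, 3] / [4];  Q = [1, 3] / [2]
  Insert 1 (step 4): P = [1, 3] / [2] / [4];  Q = [1, 3] / [2] / [4]
  Insert 5 (step 5): P = [1, 3, 5] / [2] / [4];  Q = [1, 3, 5] / [2] / [4]
  Insert 6 (step 6): P = [1, 3, 5, 6] / [2] / [4];  Q = [1, 3, 5, 6] / [2] / [4]
Final shape: (4, 1, 1).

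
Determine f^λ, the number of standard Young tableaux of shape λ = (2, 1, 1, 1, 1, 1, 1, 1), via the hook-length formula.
# SYT of shape (2, 1, 1, 1, 1, 1, 1, 1) = 8

Hook-length formula: f^λ = n! / Π hook(c), product over all cells c of the Young diagram. For λ = (2, 1, 1, 1, 1, 1, 1, 1), n = 9 boxes. Hook lengths by row (left-to-right, top-to-bottom): [9, 1]; [7]; [6]; [5]; [4]; [3]; [2]; [1]. Product of hooks = 45360. So f^λ = 9! / 45360 = 362880 / 45360 = 8.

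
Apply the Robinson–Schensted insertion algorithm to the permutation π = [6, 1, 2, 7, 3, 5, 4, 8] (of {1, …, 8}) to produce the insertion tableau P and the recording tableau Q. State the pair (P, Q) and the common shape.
P = [1, 2, 3, 4, 8] / [5, 7] / [6];  Q = [1, 3, 4, 6, 8] / [2, 5] / [7];  common shape = (5, 2, 1)

Row-insert the values π_1, π_2, … into P one at a time, bumping the leftmost entry strictly greater than the inserted value down to the next row. The recording tableau Q records, in position (i, j), the step at which that cell was added to P.
  Insert 6 (step 1): P = [6];  Q = [1]
  Insert 1 (step 2): P = [1] / [6];  Q = [1] / [2]
  Insert 2 (step 3): P = [1, 2] / [6];  Q = [1, 3] / [2]
  Insert 7 (step 4): P = [1, 2, 7] / [6];  Q = [1, 3, 4] / [2]
  Insert 3 (step 5): P = [1, 2, 3] / [6, 7];  Q = [1, 3, 4] / [2, 5]
  Insert 5 (step 6): P = [1, 2, 3, 5] / [6, 7];  Q = [1, 3, 4, 6] / [2, 5]
  Insert 4 (step 7): P = [1, 2, 3, 4] / [5, 7] / [6];  Q = [1, 3, 4, 6] / [2, 5] / [7]
  Insert 8 (step 8): P = [1, 2, 3, 4, 8] / [5, 7] / [6];  Q = [1, 3, 4, 6, 8] / [2, 5] / [7]
Final shape: (5, 2, 1).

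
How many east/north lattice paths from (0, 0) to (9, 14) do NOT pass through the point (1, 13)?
Number of paths = 817064

Total paths from (0, 0) to (9, 14): C(23, 9) = 817190. Paths through (1, 13): (paths (0, 0) → (1, 13)) × (paths (1, 13) → (9, 14)) = C(14, 1) · C(9, 8) = 14 · 9 = 126. Avoidance count = 817190 − 126 = 817064.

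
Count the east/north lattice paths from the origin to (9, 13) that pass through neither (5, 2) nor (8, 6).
Number of paths = 450611

Inclusion–exclusion. Total paths: C(22, 9) = 497420. Through P₁: C(7, 5)·C(15, 4) = 28665. Through P₂: C(14, 8)·C(8, 1) = 24024. Since P₁ is strictly southwest of P₂, a monotone path through both must visit P₁ then P₂; paths through both = C(7, 5)·C(7, 3)·C(8, 1) = 5880. Avoid both = 497420 − 28665 − 24024 + 5880 = 450611.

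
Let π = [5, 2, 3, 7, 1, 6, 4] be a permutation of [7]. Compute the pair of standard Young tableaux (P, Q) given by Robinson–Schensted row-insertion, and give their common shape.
P = [1, 3, 4] / [2, 6] / [5, 7];  Q = [1, 3, 4] / [2, 6] / [5, 7];  common shape = (3, 2, 2)

Row-insert the values π_1, π_2, … into P one at a time, bumping the leftmost entry strictly greater than the inserted value down to the next row. The recording tableau Q records, in position (i, j), the step at which that cell was added to P.
  Insert 5 (step 1): P = [5];  Q = [1]
  Insert 2 (step 2): P = [2] / [5];  Q = [1] / [2]
  Insert 3 (step 3): P = [2, 3] / [5];  Q = [1, 3] / [2]
  Insert 7 (step 4): P = [2, 3, 7] / [5];  Q = [1, 3, 4] / [2]
  Insert 1 (step 5): P = [1, 3, 7] / [2] / [5];  Q = [1, 3, 4] / [2] / [5]
  Insert 6 (step 6): P = [1, 3, 6] / [2, 7] / [5];  Q = [1, 3, 4] / [2, 6] / [5]
  Insert 4 (step 7): P = [1, 3, 4] / [2, 6] / [5, 7];  Q = [1, 3, 4] / [2, 6] / [5, 7]
Final shape: (3, 2, 2).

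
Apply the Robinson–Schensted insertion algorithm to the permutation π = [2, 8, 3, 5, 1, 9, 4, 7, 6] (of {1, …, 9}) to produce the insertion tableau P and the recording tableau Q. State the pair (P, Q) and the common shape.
P = [1, 3, 4, 6] / [2, 5, 7] / [8, 9];  Q = [1, 2, 4, 6] / [3, 7, 8] / [5, 9];  common shape = (4, 3, 2)

Row-insert the values π_1, π_2, … into P one at a time, bumping the leftmost entry strictly greater than the inserted value down to the next row. The recording tableau Q records, in position (i, j), the step at which that cell was added to P.
  Insert 2 (step 1): P = [2];  Q = [1]
  Insert 8 (step 2): P = [2, 8];  Q = [1, 2]
  Insert 3 (step 3): P = [2, 3] / [8];  Q = [1, 2] / [3]
  Insert 5 (step 4): P = [2, 3, 5] / [8];  Q = [1, 2, 4] / [3]
  Insert 1 (step 5): P = [1, 3, 5] / [2] / [8];  Q = [1, 2, 4] / [3] / [5]
  Insert 9 (step 6): P = [1, 3, 5, 9] / [2] / [8];  Q = [1, 2, 4, 6] / [3] / [5]
  Insert 4 (step 7): P = [1, 3, 4, 9] / [2, 5] / [8];  Q = [1, 2, 4, 6] / [3, 7] / [5]
  Insert 7 (step 8): P = [1, 3, 4, 7] / [2, 5, 9] / [8];  Q = [1, 2, 4, 6] / [3, 7, 8] / [5]
  Insert 6 (step 9): P = [1, 3, 4, 6] / [2, 5, 7] / [8, 9];  Q = [1, 2, 4, 6] / [3, 7, 8] / [5, 9]
Final shape: (4, 3, 2).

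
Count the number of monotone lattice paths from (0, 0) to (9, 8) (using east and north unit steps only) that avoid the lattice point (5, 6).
Number of paths = 17380

Total paths from (0, 0) to (9, 8): C(17, 9) = 24310. Paths through (5, 6): (paths (0, 0) → (5, 6)) × (paths (5, 6) → (9, 8)) = C(11, 5) · C(6, 4) = 462 · 15 = 6930. Avoidance count = 24310 − 6930 = 17380.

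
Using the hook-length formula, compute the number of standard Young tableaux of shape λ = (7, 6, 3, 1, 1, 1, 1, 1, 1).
# SYT of shape (7, 6, 3, 1, 1, 1, 1, 1, 1) = 735385728

Hook-length formula: f^λ = n! / Π hook(c), product over all cells c of the Young diagram. For λ = (7, 6, 3, 1, 1, 1, 1, 1, 1), n = 22 boxes. Hook lengths by row (left-to-right, top-to-bottom): [15, 8, 7, 5, 4, 3, 1]; [13, 6, 5, 3, 2, 1]; [9, 2, 1]; [6]; [5]; [4]; [3]; [2]; [1]. Product of hooks = 1528450560000. So f^λ = 22! / 1528450560000 = 1124000727777607680000 / 1528450560000 = 735385728.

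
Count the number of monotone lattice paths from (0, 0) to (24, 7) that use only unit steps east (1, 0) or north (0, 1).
Number of paths = 2629575

A monotone lattice path from (0, 0) to (24, 7) consists of 24 east steps and 7 north steps in some order, so it is determined by which 24 of the 31 steps are east. The count is C(31, 24) = 2629575.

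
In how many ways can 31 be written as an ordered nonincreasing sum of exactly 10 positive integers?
p(31, 10 parts) = 653

Partitions of n into exactly k parts are in bijection with partitions of n − k into at most k parts (subtract 1 from each part). So p(31, exactly 10) = p(21, parts ≤ 10). Computing via the recurrence p(m, j) = p(m, j−1) + p(m−j, j) gives 653.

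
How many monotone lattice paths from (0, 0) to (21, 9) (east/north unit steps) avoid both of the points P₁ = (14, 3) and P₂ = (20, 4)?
Number of paths = 13105074

Inclusion–exclusion. Total paths: C(30, 21) = 14307150. Through P₁: C(17, 14)·C(13, 7) = 1166880. Through P₂: C(24, 20)·C(6, 1) = 63756. Since P₁ is strictly southwest of P₂, a monotone path through both must visit P₁ then P₂; paths through both = C(17, 14)·C(7, 6)·C(6, 1) = 28560. Avoid both = 14307150 − 1166880 − 63756 + 28560 = 13105074.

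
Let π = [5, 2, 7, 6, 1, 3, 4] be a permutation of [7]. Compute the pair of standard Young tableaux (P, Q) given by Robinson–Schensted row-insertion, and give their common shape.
P = [1, 3, 4] / [2, 6] / [5, 7];  Q = [1, 3, 7] / [2, 4] / [5, 6];  common shape = (3, 2, 2)

Row-insert the values π_1, π_2, … into P one at a time, bumping the leftmost entry strictly greater than the inserted value down to the next row. The recording tableau Q records, in position (i, j), the step at which that cell was added to P.
  Insert 5 (step 1): P = [5];  Q = [1]
  Insert 2 (step 2): P = [2] / [5];  Q = [1] / [2]
  Insert 7 (step 3): P = [2, 7] / [5];  Q = [1, 3] / [2]
  Insert 6 (step 4): P = [2, 6] / [5, 7];  Q = [1, 3] / [2, 4]
  Insert 1 (step 5): P = [1, 6] / [2, 7] / [5];  Q = [1, 3] / [2, 4] / [5]
  Insert 3 (step 6): P = [1, 3] / [2, 6] / [5, 7];  Q = [1, 3] / [2, 4] / [5, 6]
  Insert 4 (step 7): P = [1, 3, 4] / [2, 6] / [5, 7];  Q = [1, 3, 7] / [2, 4] / [5, 6]
Final shape: (3, 2, 2).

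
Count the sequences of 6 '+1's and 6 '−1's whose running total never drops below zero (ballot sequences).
C_6 = 132

These ballot sequences are counted by the Catalan number C_n = (1/(n + 1)) · C(2n, n). For n = 6: C_6 = (1/7) · C(12, 6) = 924/7 = 132.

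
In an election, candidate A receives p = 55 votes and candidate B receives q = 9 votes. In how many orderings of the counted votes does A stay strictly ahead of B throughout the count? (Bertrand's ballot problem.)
Strict-lead orderings = 19794795118

Total orderings of the 64 votes with 55 for A: C(64, 55) = 27540584512. By the Bertrand ballot formula (Cycle Lemma / reflection principle), the number of orderings in which A is strictly ahead of B throughout is (p − q)/(p + q) · C(p + q, p) = (55 − 9)/(55 + 9) · 27540584512 = 19794795118.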